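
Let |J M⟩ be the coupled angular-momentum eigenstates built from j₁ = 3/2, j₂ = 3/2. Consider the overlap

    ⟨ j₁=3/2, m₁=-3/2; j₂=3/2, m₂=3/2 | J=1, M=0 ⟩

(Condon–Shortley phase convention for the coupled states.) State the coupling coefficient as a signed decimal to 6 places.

triangle: 2!×1!×1!/5! = 2/120
(j±m)!: 0!×3!×3!×0!×1!×1! = 36
prefactor² = (2J+1)×Δ×N² = 9/5
  k=2: +1/(2!×0!×1!×1!×0!×0!) = 1/2
Σ = 1/2  ⇒  CG² = 9/5×(1/2)² = 9/20
CG = +√(9/20) = +0.670820

+0.670820  (= +√(9/20))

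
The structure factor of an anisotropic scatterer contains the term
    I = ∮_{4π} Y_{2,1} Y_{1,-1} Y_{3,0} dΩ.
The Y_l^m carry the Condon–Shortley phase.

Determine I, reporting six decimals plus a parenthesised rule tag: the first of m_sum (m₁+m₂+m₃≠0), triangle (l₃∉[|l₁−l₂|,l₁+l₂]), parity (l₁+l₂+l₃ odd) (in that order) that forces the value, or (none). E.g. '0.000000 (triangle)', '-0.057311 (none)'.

Checks pass: Σm=0; 6 even; l₃=3∈[1,3].
(2·2+1)(2·1+1)(2·3+1) = 105
Δ: 0! 4! 2! / 7! → 1/105
sum: t=0:+1/4 = 1/4
3j²(2 1 3; 0 0 0) = Δ·Π!·Σ² = 3/35  (sign -1)
sum: t=0:+1/12 = 1/12
3j²(2 1 3; 1 -1 0) = Δ·Π!·Σ² = 1/35  (sign -1)
combine: 4πI² = 105·3/35·1/35 = 9/35
take √, sign +1: I = 0.14304817
No selection rule forces the value: the integral is nonzero (none).

0.143048 (none)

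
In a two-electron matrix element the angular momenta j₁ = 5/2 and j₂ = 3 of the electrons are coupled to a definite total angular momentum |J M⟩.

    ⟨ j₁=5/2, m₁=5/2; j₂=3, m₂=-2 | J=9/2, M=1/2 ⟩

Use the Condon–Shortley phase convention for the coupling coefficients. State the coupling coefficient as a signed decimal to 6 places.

+0.300312  (= +√(125/1386))

triangle: 1!·4!·5!/11! = 2880/39916800
(j±m)!: 5!·0!·1!·5!·5!·4! = 41472000
prefactor² = (2J+1)·Δ·N² = 2304000/77
  k=0: +1/(0!·1!·0!·1!·4!·4!) = 1/576
Σ = 1/576  ⇒  CG² = 2304000/77·(1/576)² = 125/1386
CG = +√(125/1386) = +0.300312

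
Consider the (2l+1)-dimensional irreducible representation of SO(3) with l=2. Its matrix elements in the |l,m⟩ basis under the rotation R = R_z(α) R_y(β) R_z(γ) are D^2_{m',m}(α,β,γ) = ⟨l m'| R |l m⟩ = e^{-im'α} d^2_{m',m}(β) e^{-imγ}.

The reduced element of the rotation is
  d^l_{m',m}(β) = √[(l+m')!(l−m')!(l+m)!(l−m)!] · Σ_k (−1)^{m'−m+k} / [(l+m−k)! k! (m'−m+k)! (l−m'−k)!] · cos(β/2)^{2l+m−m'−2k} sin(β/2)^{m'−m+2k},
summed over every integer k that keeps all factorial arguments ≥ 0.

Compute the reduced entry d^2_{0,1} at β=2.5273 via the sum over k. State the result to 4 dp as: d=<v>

d=-0.5769

d^2_{0,1}(β=2.5273) via the finite sum:
With c≡cos(β/2)=0.302340 and s≡sin(β/2)=0.953200, N=[2·2·6·1]^{1/2}=4.898979
k∈{1,2} keeps every argument non-negative
  k=1: (−1)^0·4.8990/(2)·0.3023^3·0.9532^1 = +0.064528
  k=2: (−1)^1·4.8990/(2)·0.3023^1·0.9532^3 = -0.641392
d^2_{0,1}(2.5273) = +0.064528 -0.641392 = -0.576864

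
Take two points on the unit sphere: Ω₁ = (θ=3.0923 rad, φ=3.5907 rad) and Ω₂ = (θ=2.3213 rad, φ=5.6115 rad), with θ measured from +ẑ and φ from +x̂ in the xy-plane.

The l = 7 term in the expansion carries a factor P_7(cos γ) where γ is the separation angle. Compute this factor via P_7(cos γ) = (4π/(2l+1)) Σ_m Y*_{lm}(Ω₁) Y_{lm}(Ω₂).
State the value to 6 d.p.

Addition theorem: P_7(cos γ) = (4π/15) Σ_m Y*_{lm}(Ω₁) Y_{lm}(Ω₂), m = −7…7:
  term(m=-7) = -0.000000-0.000000i   from Y*(Ω₁)=+0.000000+0.000000i, Y(Ω₂)=-0.000593-0.055955i
  term(m=-6) = +0.000000+0.000000i   from Y*(Ω₁)=+0.000000-0.000000i, Y(Ω₂)=+0.123118+0.151542i
  term(m=-5) = -0.000000+0.000000i   from Y*(Ω₁)=+0.000001-0.000001i, Y(Ω₂)=-0.378368-0.083354i
  term(m=-4) = -0.000004-0.000018i   from Y*(Ω₁)=+0.000010-0.000042i, Y(Ω₂)=+0.391887-0.191653i
  term(m=-3) = +0.000144+0.000032i   from Y*(Ω₁)=-0.000233-0.001026i, Y(Ω₂)=-0.060247+0.126572i
  term(m=-2) = +0.003347-0.004218i   from Y*(Ω₁)=-0.011245-0.014118i, Y(Ω₂)=+0.067260+0.290627i
  term(m=-1) = +0.024675+0.051081i   from Y*(Ω₁)=-0.178489-0.086024i, Y(Ω₂)=-0.224117-0.178173i
  term(m=+0) = +0.233916+0.000000i   from Y*(Ω₁)=-1.055695-0.000000i, Y(Ω₂)=-0.221575+0.000000i
  term(m=+1) = +0.024675-0.051081i   from Y*(Ω₁)=+0.178489-0.086024i, Y(Ω₂)=+0.224117-0.178173i
  term(m=+2) = +0.003347+0.004218i   from Y*(Ω₁)=-0.011245+0.014118i, Y(Ω₂)=+0.067260-0.290627i
  term(m=+3) = +0.000144-0.000032i   from Y*(Ω₁)=+0.000233-0.001026i, Y(Ω₂)=+0.060247+0.126572i
  term(m=+4) = -0.000004+0.000018i   from Y*(Ω₁)=+0.000010+0.000042i, Y(Ω₂)=+0.391887+0.191653i
  term(m=+5) = -0.000000-0.000000i   from Y*(Ω₁)=-0.000001-0.000001i, Y(Ω₂)=+0.378368-0.083354i
  term(m=+6) = +0.000000-0.000000i   from Y*(Ω₁)=+0.000000+0.000000i, Y(Ω₂)=+0.123118-0.151542i
  term(m=+7) = -0.000000+0.000000i   from Y*(Ω₁)=-0.000000+0.000000i, Y(Ω₂)=+0.000593-0.055955i
Accumulated sum +0.290239-0.000000i; after 4π/(2l+1) scaling, +0.243150-0.000000i ⇒ P_7 = 0.243150

0.243150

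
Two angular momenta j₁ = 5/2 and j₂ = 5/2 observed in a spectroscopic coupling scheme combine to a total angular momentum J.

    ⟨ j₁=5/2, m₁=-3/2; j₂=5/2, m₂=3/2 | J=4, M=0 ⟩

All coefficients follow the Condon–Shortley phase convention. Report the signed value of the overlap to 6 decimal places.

j₁+j₂−J=1  J+j₁−j₂=4  J−j₁+j₂=4  j₁+j₂+J+1=10
(j₁±m₁, j₂±m₂, J±M) = (1,4,4,1,4,4)
P² = 82944/175
sum k=0..1:
  [0] +1/576 = 1/576
  [1] −1/36 = -1/36
S = -5/192
C² = P²·S² = 9/28 ; C = -0.566947

−√(9/28) ≈ -0.566947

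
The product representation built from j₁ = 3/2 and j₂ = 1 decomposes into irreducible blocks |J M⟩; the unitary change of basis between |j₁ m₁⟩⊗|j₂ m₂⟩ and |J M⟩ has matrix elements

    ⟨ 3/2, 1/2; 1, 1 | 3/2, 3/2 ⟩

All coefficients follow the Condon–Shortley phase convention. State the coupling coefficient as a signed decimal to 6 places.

√[4·1!2!1!/5! · 2!1!2!0!3!0!] = √(8/5)
  +(−1)^1/∏(1,0,0,1,2,0)! = -1/2  (running -1/2)
⟨..|..⟩ = √(8/5)·(-1/2) = -0.632456

−√(2/5) ≈ -0.632456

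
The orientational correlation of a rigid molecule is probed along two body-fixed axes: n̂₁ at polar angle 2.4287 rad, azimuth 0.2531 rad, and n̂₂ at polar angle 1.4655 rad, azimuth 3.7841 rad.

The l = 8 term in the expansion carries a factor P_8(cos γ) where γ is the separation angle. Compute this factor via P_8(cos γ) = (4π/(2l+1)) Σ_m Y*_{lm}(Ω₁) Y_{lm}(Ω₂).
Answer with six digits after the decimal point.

0.317742

Term-by-term m-sum for l=8 (normalisation 4π/17 = 0.739198):
  m=-8: (-0.007568+0.015507i) × (+0.204485+0.448624i) = -0.008504-0.000224i  (running Σ = -0.008504-0.000224i)
  m=-7: (+0.015931-0.078227i) × (+0.044434-0.203636i) = -0.015222-0.006720i  (running Σ = -0.023726-0.006944i)
  m=-6: (+0.011656+0.223114i) × (+0.229670-0.198790i) = +0.047030+0.048925i  (running Σ = +0.023304+0.041981i)
  m=-5: (-0.123543-0.392014i) × (-0.235004+0.016700i) = +0.035580+0.090062i  (running Σ = +0.058883+0.132043i)
  m=-4: (+0.242914+0.388837i) × (-0.200557-0.128993i) = +0.001439-0.109318i  (running Σ = +0.060323+0.022724i)
  m=-3: (-0.119711-0.113620i) × (+0.085680+0.229910i) = +0.015866-0.037258i  (running Σ = +0.076188-0.014533i)
  m=-2: (-0.259013-0.143592i) × (-0.058696+0.199765i) = +0.043888-0.043313i  (running Σ = +0.120076-0.057847i)
  m=-1: (+0.313705+0.081139i) × (+0.199159-0.149060i) = +0.074572-0.030601i  (running Σ = +0.194648-0.088448i)
  m=0: (+0.203672-0.000000i) × (+0.199101+0.000000i) = +0.040551+0.000000i  (running Σ = +0.235199-0.088448i)
  m=1: (-0.313705+0.081139i) × (-0.199159-0.149060i) = +0.074572+0.030601i  (running Σ = +0.309771-0.057847i)
  m=2: (-0.259013+0.143592i) × (-0.058696-0.199765i) = +0.043888+0.043313i  (running Σ = +0.353658-0.014533i)
  m=3: (+0.119711-0.113620i) × (-0.085680+0.229910i) = +0.015866+0.037258i  (running Σ = +0.369524+0.022724i)
  m=4: (+0.242914-0.388837i) × (-0.200557+0.128993i) = +0.001439+0.109318i  (running Σ = +0.370963+0.132043i)
  m=5: (+0.123543-0.392014i) × (+0.235004+0.016700i) = +0.035580-0.090062i  (running Σ = +0.406543+0.041981i)
  m=6: (+0.011656-0.223114i) × (+0.229670+0.198790i) = +0.047030-0.048925i  (running Σ = +0.453573-0.006944i)
  m=7: (-0.015931-0.078227i) × (-0.044434-0.203636i) = -0.015222+0.006720i  (running Σ = +0.438351-0.000224i)
  m=8: (-0.007568-0.015507i) × (+0.204485-0.448624i) = -0.008504+0.000224i  (running Σ = +0.429847+0.000000i)
Total Σ_m = +0.429847+0.000000i. Multiply by 0.739198: +0.317742+0.000000i. P_8(cos γ) = 0.317742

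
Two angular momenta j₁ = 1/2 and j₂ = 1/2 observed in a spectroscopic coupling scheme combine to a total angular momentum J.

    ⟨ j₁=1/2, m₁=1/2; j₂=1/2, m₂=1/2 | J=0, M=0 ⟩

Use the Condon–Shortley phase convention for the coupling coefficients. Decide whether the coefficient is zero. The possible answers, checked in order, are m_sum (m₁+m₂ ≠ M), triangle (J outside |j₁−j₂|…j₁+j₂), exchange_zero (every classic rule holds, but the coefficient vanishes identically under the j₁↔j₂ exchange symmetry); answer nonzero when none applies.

m_sum

m-sum: m₁+m₂ = 1/2+1/2 = 1, M = 0  ✗ ⇒ coefficient is 0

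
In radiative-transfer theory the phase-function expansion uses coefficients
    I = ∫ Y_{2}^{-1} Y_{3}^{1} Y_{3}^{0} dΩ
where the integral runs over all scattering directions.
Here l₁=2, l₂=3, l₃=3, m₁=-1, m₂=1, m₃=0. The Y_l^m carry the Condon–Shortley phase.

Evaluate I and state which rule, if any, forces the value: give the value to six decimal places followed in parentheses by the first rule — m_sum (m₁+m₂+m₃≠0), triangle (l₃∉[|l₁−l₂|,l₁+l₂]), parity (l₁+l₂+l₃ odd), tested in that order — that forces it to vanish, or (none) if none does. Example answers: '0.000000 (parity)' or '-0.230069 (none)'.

Checks pass: Σm=0; 8 even; l₃=3∈[1,5].
(2·2+1)(2·3+1)(2·3+1) = 245
Δ: 2! 2! 4! / 9! → 1/3780
sum: t=0:+1/24 t=1:−1/4 t=2:+1/24 = -1/6
3j²(2 3 3; 0 0 0) = Δ·Π!·Σ² = 4/105  (sign +1)
sum: t=1:−1/12 t=2:+1/8 = 1/24
3j²(2 3 3; -1 1 0) = Δ·Π!·Σ² = 1/210  (sign -1)
combine: 4πI² = 245·4/105·1/210 = 2/45
take √, sign -1: I = -0.05947080
No selection rule forces the value: the integral is nonzero (none).

-0.059471 (none)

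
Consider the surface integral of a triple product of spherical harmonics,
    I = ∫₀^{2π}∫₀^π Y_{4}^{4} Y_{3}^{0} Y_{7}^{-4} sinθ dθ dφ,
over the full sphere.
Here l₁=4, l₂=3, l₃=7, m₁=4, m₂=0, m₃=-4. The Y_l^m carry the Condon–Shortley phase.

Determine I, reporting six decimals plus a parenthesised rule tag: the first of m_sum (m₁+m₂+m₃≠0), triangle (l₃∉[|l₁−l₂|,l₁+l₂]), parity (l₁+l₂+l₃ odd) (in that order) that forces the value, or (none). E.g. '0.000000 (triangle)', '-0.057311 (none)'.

0.086551 (none)

m-sum 0 ✓  L=14 even ✓  1≤7≤7 ✓
Π(2lᵢ+1) = 9×7×15 = 945
triangle coeff Δ(4,3,7) = 1/45045
Σ_t [0,0]: t=0:+1/20736 = 1/20736
(3j)²=35/1287 [(4 3 7; 0 0 0)], sign=-1
Σ_t [0,0]: t=0:+1/1451520 = 1/1451520
(3j)²=1/273 [(4 3 7; 4 0 -4)], sign=-1
⇒ 4πI² = 175/1859
I = (+1)√(175/1859/(4π)) = 0.08655146
No selection rule forces the value: the integral is nonzero (none).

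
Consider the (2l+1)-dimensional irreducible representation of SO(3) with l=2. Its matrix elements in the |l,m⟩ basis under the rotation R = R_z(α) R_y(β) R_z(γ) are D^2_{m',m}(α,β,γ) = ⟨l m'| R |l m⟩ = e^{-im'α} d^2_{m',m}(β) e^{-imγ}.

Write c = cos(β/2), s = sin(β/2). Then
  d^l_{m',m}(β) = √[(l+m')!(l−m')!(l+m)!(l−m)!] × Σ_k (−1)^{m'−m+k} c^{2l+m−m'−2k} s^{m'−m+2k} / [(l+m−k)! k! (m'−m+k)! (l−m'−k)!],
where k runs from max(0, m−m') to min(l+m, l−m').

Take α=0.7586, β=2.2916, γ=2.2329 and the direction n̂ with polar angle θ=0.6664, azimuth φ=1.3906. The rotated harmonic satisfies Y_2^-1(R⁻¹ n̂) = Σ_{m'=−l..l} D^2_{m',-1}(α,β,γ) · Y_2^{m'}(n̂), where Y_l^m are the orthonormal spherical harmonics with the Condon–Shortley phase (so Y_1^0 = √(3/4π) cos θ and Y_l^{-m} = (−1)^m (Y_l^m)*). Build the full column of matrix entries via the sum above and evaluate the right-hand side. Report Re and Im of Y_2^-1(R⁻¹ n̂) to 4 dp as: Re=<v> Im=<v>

Need the full column D^2_{m',-1} for m'=−2..2 at α=0.7586, β=2.2916, γ=2.2329.
cos(β/2)=0.412317, sin(β/2)=0.911040
d^2_{-2,-1}: single k=1 term ⇒ +0.127721;  D = -0.104795-0.073011i
d^2_{-1,-1}: k∈[0..1] ⇒ +0.028902 -0.423311 = -0.394409;  D = +0.389975-0.058976i
d^2_{0,-1}: k∈[0..1] ⇒ -0.156426 +0.763695 = +0.607269;  D = -0.373335+0.478954i
d^2_{1,-1}: k∈[0..1] ⇒ +0.423311 -0.688891 = -0.265579;  D = -0.025588-0.264344i
d^2_{2,-1}: single k=0 term ⇒ -0.623554;  D = -0.470555-0.409143i
Y_2^{m'}(θ=0.6664,φ=1.3906) and Σ D·Y over m':
  (-0.1048-0.0730i)·(-0.1381-0.0521i)  (+0.3900-0.0590i)·(+0.0673-0.3693i)  (-0.3733+0.4790i)·(+0.2692+0.0000i)  (-0.0256-0.2643i)·(-0.0673-0.3693i)  (-0.4706-0.4091i)·(-0.1381+0.0521i)
Y_2^-1(R⁻¹ n̂) = -0.094995+0.055751i

Re=-0.0950 Im=0.0558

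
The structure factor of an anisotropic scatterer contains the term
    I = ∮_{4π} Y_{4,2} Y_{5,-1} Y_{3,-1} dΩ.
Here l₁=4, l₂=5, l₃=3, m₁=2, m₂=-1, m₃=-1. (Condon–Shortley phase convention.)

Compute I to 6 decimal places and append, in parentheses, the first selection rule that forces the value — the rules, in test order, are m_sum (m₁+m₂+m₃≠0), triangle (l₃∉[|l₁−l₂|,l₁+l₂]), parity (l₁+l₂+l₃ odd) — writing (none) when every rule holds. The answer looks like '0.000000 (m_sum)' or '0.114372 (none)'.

m-sum 0 ✓  L=12 even ✓  1≤3≤9 ✓
Π(2lᵢ+1) = 9×11×7 = 693
triangle coeff Δ(4,5,3) = 1/180180
Σ_t [2,4]: t=2:+1/576 t=3:−1/144 t=4:+1/576 = -1/288
(3j)²=20/1001 [(4 5 3; 0 0 0)], sign=+1
Σ_t [0,2]: t=0:+1/34560 t=1:−1/720 t=2:+1/384 = 43/34560
(3j)²=1849/180180 [(4 5 3; 2 -1 -1)], sign=+1
⇒ 4πI² = 1849/13013
I = (+1)√(1849/13013/(4π)) = 0.10633465
No selection rule forces the value: the integral is nonzero (none).

0.106335 (none)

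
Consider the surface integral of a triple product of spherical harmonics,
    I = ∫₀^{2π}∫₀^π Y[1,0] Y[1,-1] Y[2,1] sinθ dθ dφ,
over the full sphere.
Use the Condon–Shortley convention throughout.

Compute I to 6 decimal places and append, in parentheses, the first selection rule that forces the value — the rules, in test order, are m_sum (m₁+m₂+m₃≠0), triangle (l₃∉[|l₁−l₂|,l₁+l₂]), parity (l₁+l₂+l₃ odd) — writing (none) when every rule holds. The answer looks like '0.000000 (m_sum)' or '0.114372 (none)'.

-0.218510 (none)

Checks pass: Σm=0; 4 even; l₃=2∈[0,2].
(2·1+1)(2·1+1)(2·2+1) = 45
Δ: 0! 2! 2! / 5! → 1/30
sum: t=0:+1/1 = 1/1
3j²(1 1 2; 0 0 0) = Δ·Π!·Σ² = 2/15  (sign +1)
sum: t=0:+1/2 = 1/2
3j²(1 1 2; 0 -1 1) = Δ·Π!·Σ² = 1/10  (sign -1)
combine: 4πI² = 45·2/15·1/10 = 3/5
take √, sign -1: I = -0.21850969
No selection rule forces the value: the integral is nonzero (none).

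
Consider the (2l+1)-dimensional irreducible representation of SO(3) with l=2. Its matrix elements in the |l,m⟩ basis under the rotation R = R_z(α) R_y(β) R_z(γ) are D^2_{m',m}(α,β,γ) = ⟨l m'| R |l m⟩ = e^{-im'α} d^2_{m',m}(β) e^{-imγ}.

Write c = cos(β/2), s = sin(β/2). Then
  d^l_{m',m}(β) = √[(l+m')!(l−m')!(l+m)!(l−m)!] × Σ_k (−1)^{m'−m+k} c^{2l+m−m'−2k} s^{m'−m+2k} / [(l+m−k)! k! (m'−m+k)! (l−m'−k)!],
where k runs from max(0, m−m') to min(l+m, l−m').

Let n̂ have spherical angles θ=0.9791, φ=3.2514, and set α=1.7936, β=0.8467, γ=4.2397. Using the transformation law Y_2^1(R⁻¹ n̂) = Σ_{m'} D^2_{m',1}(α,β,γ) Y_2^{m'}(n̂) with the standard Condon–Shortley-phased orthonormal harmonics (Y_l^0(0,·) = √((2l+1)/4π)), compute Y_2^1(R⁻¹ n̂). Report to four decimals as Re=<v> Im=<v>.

Re=0.1944 Im=0.2351

Need the full column D^2_{m',1} for m'=−2..2 at α=1.7936, β=0.8467, γ=4.2397.
cos(β/2)=0.911718, sin(β/2)=0.410817
d^2_{-2,1}: single k=3 term ⇒ +0.126426;  D = +0.100454-0.076763i
d^2_{-1,1}: k∈[2..3] ⇒ +0.420861 -0.028484 = +0.392378;  D = -0.301243-0.251421i
d^2_{0,1}: k∈[1..2] ⇒ +0.762615 -0.154839 = +0.607776;  D = -0.276709+0.541131i
d^2_{1,1}: k∈[0..1] ⇒ +0.690942 -0.420861 = +0.270081;  D = +0.261693+0.066789i
d^2_{2,1}: single k=0 term ⇒ -0.622673;  D = -0.016861+0.622444i
Y_2^{m'}(θ=0.9791,φ=3.2514) and Σ D·Y over m':
  (+0.1005-0.0768i)·(+0.2597-0.0580i)  (-0.3012-0.2514i)·(-0.3555+0.0392i)  (-0.2767+0.5411i)·(-0.0210+0.0000i)  (+0.2617+0.0668i)·(+0.3555+0.0392i)  (-0.0169+0.6224i)·(+0.2597+0.0580i)
Y_2^1(R⁻¹ n̂) = +0.194352+0.235110i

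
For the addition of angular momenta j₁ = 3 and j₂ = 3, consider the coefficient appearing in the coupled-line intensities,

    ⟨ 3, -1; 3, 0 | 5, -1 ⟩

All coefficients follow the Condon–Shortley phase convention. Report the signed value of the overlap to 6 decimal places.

-0.345033  (= −√(5/42))

triangle: 1!×5!×5!/12! = 14400/479001600
(j±m)!: 2!×4!×3!×3!×4!×6! = 29859840
prefactor² = (2J+1)×Δ×N² = 69120/7
  k=0: +1/(0!×1!×4!×3!×1!×2!) = 1/288
  k=1: −1/(1!×0!×3!×2!×2!×3!) = -1/144
Σ = -1/288  ⇒  CG² = 69120/7×(-1/288)² = 5/42
CG = −√(5/42) = -0.345033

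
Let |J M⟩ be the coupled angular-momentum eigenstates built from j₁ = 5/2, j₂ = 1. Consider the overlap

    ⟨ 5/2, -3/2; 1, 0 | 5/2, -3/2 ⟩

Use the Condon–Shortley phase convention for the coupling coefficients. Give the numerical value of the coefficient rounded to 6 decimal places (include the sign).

−√(9/35) = -0.507093

j₁+j₂−J=1  J+j₁−j₂=4  J−j₁+j₂=1  j₁+j₂+J+1=7
(j₁±m₁, j₂±m₂, J±M) = (1,4,1,1,1,4)
P² = 576/35
sum k=0..1:
  [0] +1/24 = 1/24
  [1] −1/6 = -1/6
S = -1/8
C² = P²·S² = 9/35 ; C = -0.507093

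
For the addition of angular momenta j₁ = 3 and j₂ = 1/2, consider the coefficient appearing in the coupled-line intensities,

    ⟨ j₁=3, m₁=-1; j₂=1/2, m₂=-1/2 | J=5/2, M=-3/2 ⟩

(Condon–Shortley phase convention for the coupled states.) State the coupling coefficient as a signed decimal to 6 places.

+√(2/7) = +0.534522

j₁+j₂−J=1  J+j₁−j₂=5  J−j₁+j₂=0  j₁+j₂+J+1=7
(j₁±m₁, j₂±m₂, J±M) = (2,4,0,1,1,4)
P² = 1152/7
sum k=0..0:
  [0] +1/24 = 1/24
S = 1/24
C² = P²·S² = 2/7 ; C = +0.534522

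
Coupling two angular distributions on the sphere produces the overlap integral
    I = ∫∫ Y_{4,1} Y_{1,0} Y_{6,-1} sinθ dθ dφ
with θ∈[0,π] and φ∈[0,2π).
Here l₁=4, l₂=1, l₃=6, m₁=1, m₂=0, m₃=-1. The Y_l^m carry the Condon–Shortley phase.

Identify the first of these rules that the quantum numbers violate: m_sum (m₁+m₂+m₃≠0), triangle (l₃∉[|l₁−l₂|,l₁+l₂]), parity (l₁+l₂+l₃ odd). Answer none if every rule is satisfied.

Σmᵢ = 0  ✓
l₃∈[|l₁−l₂|,l₁+l₂]=[3,5] required, l₃=6 fails  ✗
Σlᵢ = 11 ⇒ odd

triangle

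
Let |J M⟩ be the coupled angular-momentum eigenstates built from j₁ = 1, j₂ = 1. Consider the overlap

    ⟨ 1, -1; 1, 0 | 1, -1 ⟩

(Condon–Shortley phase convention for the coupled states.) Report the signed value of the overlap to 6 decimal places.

triangle: 1!·1!·1!/4! = 1/24
(j±m)!: 0!·2!·1!·1!·0!·2! = 4
prefactor² = (2J+1)·Δ·N² = 1/2
  k=1: −1/(1!·0!·1!·0!·0!·1!) = -1
Σ = -1  ⇒  CG² = 1/2·(-1)² = 1/2
CG = −√(1/2) = -0.707107

-0.707107  (= −√(1/2))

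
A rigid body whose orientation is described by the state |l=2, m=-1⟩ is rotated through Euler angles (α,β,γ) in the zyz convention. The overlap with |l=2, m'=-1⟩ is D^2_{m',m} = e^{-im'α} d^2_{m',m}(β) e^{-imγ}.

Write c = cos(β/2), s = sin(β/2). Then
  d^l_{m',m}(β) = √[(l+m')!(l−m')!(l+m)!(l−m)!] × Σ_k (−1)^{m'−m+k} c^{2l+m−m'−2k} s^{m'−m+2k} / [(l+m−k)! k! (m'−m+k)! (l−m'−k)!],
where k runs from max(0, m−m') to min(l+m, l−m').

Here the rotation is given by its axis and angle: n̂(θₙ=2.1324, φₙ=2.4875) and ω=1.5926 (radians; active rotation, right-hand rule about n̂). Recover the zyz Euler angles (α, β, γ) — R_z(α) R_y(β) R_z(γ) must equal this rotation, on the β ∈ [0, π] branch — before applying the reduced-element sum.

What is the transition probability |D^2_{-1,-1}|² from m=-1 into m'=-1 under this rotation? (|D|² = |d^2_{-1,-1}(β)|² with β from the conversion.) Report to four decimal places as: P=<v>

Axis–angle → zyz. n̂ = (sinθₙcosφₙ, sinθₙsinφₙ, cosθₙ) = (-0.671705, +0.514984, -0.532544), ω = 1.5926.
R = I cosω + sinω [n̂]ₓ + (1−cosω) n̂n̂ᵀ gives
  R = [+0.439222, +0.178958, +0.880374; -0.885877, +0.249189, +0.391314; -0.149351, -0.951777, +0.267985]
β = atan2(√(R₁₃²+R₂₃²), R₃₃) = 1.299496; α = atan2(R₂₃, R₁₃) mod 2π = 0.418259; γ = atan2(R₃₂, −R₃₁) mod 2π = 4.868037
First d^2_{-1,-1}(β=1.2995), then the phase factors e^{-i(-1)α} and e^{-i(-1)γ}:
c=cos(1.299496/2)=0.796236, s=sin(1.299496/2)=0.604986; N=√[1·6·1·6]=6.000000
k: max(0,(-1)−(-1))=0 … min(2+(-1),2−(-1))=1
  k=0: (−1)^0·6.0000/(6)·0.7962^4·0.6050^0 = +0.401946
  k=1: (−1)^1·6.0000/(2)·0.7962^2·0.6050^2 = -0.696138
d^2_{-1,-1}(1.2995) = +0.401946 -0.696138 = -0.294192
|D^2_{-1,-1}|² = |d^2_{-1,-1}(β)|² = (-0.294192)² = 0.086549 (the z-rotation phases have unit modulus)

P=0.0865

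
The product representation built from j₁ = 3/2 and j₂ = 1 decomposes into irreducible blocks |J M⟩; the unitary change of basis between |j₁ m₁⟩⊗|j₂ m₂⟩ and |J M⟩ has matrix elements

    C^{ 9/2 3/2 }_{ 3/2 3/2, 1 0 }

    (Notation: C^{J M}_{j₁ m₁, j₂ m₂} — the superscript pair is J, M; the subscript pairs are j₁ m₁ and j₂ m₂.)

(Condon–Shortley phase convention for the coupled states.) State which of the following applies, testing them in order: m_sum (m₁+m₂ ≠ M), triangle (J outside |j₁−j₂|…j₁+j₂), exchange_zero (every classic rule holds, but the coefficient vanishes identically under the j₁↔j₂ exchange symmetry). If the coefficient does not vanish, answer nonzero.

m-sum: m₁+m₂ = 3/2+0 = 3/2, M = 3/2  ✓
triangle: need |j₁−j₂| ≤ J ≤ j₁+j₂, i.e. J ∈ [1/2, 5/2]; J = 9/2 is outside ✗ ⇒ coefficient is 0

triangle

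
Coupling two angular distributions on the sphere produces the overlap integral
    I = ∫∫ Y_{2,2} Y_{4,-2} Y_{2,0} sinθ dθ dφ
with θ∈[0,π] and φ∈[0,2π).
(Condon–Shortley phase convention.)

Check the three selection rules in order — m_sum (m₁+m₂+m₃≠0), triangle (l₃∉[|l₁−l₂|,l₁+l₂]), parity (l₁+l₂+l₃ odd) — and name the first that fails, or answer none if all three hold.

Σmᵢ = 0  ✓
l₃∈[|l₁−l₂|,l₁+l₂]=[2,6], have l₃=2  ✓
Σlᵢ = 8 ⇒ even  ✓

none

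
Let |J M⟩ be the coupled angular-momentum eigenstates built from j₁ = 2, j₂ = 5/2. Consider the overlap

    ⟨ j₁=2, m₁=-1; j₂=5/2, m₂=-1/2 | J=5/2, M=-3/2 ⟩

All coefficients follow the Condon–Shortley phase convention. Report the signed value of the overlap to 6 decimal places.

triangle: 2!×2!×3!/8! = 24/40320
(j±m)!: 1!×3!×2!×3!×1!×4! = 1728
prefactor² = (2J+1)×Δ×N² = 216/35
  k=1: −1/(1!×1!×2!×1!×0!×2!) = -1/4
  k=2: +1/(2!×0!×1!×0!×1!×3!) = 1/12
Σ = -1/6  ⇒  CG² = 216/35×(-1/6)² = 6/35
CG = −√(6/35) = -0.414039

-0.414039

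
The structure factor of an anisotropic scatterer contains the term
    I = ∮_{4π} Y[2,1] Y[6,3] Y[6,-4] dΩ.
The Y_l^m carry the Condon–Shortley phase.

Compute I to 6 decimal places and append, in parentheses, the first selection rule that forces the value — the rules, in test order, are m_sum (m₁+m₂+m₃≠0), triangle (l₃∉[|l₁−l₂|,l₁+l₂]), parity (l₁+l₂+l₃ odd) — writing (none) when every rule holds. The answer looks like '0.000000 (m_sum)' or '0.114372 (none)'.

Rules hold: Σm=0, L=14 even, 4≤6≤8.
N = 5·13·13 = 845
Δ = 2!·2!·10!/15! = 1/90090
Racah Σ t=0..2: t=0:+1/69120 t=1:−1/14400 t=2:+1/69120 = -7/172800
⇒ 3j(2 6 6; 0 0 0)² = 14/715, sgn -1
Racah Σ t=0..1: t=0:+1/725760 t=1:−1/161280 = -1/207360
⇒ 3j(2 6 6; 1 3 -4)² = 7/286, sgn -1
4πI² = N·(3j₀)²·(3jₘ)² = 49/121
I = +1·√(0.404959/4π) = 0.17951487
No selection rule forces the value: the integral is nonzero (none).

0.179515 (none)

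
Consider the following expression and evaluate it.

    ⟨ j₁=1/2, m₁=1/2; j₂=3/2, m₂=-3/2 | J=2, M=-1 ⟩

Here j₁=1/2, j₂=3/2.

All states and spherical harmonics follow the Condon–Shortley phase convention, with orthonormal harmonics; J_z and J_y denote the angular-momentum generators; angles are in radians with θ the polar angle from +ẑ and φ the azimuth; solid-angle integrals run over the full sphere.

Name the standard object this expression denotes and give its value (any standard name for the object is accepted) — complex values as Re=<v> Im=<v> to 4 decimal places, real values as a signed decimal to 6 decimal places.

This is a Clebsch–Gordan (vector-coupling) coefficient.
j₁+j₂−J=0  J+j₁−j₂=1  J−j₁+j₂=3  j₁+j₂+J+1=5
(j₁±m₁, j₂±m₂, J±M) = (1,0,0,3,1,3)
P² = 9
sum k=0..0:
  [0] +1/6 = 1/6
S = 1/6
C² = P²·S² = 1/4 ; C = +0.500000

Clebsch–Gordan coefficient, +√(1/4) ≈ +0.500000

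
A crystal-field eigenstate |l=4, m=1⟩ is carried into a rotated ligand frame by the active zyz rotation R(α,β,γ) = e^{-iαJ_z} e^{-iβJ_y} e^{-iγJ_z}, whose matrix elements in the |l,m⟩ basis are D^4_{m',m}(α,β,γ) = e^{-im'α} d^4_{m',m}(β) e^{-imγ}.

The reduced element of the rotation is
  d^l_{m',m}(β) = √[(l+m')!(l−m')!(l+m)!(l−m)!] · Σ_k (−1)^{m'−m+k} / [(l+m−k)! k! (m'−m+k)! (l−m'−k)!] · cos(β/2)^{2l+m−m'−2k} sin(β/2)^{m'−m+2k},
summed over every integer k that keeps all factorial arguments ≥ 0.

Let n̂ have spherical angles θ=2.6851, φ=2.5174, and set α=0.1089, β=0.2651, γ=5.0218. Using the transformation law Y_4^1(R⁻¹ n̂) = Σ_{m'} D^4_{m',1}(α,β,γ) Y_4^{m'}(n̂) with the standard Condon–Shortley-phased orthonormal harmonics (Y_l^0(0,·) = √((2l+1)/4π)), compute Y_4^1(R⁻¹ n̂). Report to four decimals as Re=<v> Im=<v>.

Re=-0.4605 Im=0.0192

Need the full column D^4_{m',1} for m'=−4..4 at α=0.1089, β=0.2651, γ=5.0218.
cos(β/2)=0.991228, sin(β/2)=0.132162
d^4_{-4,1}: single k=5 term ⇒ +0.000294;  D = -0.000037+0.000292i
d^4_{-3,1}: k∈[4..5] ⇒ +0.003896 -0.000042 = +0.003855;  D = -0.000067+0.003854i
d^4_{-2,1}: k∈[3..5] ⇒ +0.031240 -0.000833 +0.000003 = +0.030409;  D = +0.002782+0.030282i
d^4_{-1,1}: k∈[2..5] ⇒ +0.165675 -0.008836 +0.000079 -0.000000 = +0.156917;  D = +0.031253+0.153774i
d^4_{0,1}: k∈[1..4] ⇒ +0.555696 -0.059273 +0.001054 -0.000003 = +0.497474;  D = +0.151480+0.473851i
d^4_{1,1}: k∈[0..3] ⇒ +0.931942 -0.248512 +0.008836 -0.000052 = +0.692213;  D = +0.281189+0.632528i
d^4_{2,1}: k∈[0..2] ⇒ -0.527180 +0.046859 -0.000555 = -0.480876;  D = -0.241941-0.415579i
d^4_{3,1}: k∈[0..1] ⇒ +0.131500 -0.003896 = +0.127604;  D = +0.075806+0.102646i
d^4_{4,1}: single k=0 term ⇒ -0.016530;  D = -0.011207-0.012151i
Y_4^{m'}(θ=2.6851,φ=2.5174) and Σ D·Y over m':
  (-0.0000+0.0003i)·(-0.0134+0.0100i)  (-0.0001+0.0039i)·(-0.0286+0.0919i)  (+0.0028+0.0303i)·(+0.0956+0.2861i)  (+0.0313+0.1538i)·(+0.4010+0.2888i)  (+0.1515+0.4739i)·(+0.1639+0.0000i)  (+0.2812+0.6325i)·(-0.4010+0.2888i)  (-0.2419-0.4156i)·(+0.0956-0.2861i)  (+0.0758+0.1026i)·(+0.0286+0.0919i)  (-0.0112-0.0122i)·(-0.0134-0.0100i)
Y_4^1(R⁻¹ n̂) = -0.460455+0.019162i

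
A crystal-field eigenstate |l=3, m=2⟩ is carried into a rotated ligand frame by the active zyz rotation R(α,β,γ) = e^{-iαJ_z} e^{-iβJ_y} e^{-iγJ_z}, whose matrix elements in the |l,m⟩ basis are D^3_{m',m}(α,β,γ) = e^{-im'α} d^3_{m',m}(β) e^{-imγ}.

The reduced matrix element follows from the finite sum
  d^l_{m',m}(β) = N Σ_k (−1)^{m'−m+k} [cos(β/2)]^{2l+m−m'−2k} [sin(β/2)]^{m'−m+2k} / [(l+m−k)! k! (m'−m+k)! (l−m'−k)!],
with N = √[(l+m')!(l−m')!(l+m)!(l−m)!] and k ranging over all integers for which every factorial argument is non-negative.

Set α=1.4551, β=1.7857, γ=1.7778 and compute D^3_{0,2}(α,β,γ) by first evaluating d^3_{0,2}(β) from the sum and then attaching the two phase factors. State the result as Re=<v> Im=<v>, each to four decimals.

Re=0.2552 Im=-0.1121

First d^3_{0,2}(β=1.7857), then the phase factors e^{-i(0)α} and e^{-i(2)γ}:
With c≡cos(β/2)=0.627195 and s≡sin(β/2)=0.778862, N=[6·6·120·1]^{1/2}=65.726707
k: max(0,(2)−(0))=2 … min(3+(2),3−(0))=3
  k=2: (−1)^0·65.7267/(12)·0.6272^4·0.7789^2 = +0.514153
  k=3: (−1)^1·65.7267/(12)·0.6272^2·0.7789^4 = -0.792882
d^3_{0,2}(1.7857) = +0.514153 -0.792882 = -0.278729
Phases: e^{-i·(0)·1.4551}=+1.000000+0.000000i, e^{-i·(2)·1.7778}=-0.915516+0.402281i ⇒ D=+0.255181-0.112128i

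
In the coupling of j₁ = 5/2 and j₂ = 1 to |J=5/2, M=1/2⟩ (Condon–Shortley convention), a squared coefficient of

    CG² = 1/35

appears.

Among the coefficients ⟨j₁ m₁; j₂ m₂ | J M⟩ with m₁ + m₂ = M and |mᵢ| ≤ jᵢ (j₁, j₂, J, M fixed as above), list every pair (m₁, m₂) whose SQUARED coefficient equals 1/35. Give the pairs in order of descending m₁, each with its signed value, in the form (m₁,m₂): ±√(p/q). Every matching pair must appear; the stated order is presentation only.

(1/2,0): +√(1/35)

Admissible pairs with m₁+m₂ = M = 1/2: (-1/2,1), (1/2,0), (3/2,-1)
  (m₁,m₂)=(3/2,-1): CG² = 16/35, CG = +√(16/35)
  (m₁,m₂)=(1/2,0): CG² = 1/35, CG = +√(1/35)   ← matches the target
  (m₁,m₂)=(-1/2,1): CG² = 18/35, CG = −√(18/35)
Pairs with CG² = 1/35: (1/2,0): +√(1/35)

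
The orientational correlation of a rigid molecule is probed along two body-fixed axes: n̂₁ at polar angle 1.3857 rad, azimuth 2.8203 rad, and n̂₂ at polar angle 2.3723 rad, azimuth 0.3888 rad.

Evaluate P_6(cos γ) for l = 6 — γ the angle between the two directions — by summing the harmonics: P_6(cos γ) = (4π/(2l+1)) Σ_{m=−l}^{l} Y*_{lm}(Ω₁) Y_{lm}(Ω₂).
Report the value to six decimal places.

Term-by-term m-sum for l=6 (normalisation 4π/13 = 0.966644):
  [-6]  conj(Y_{6,-6})(Ω₁) = -0.152224-0.408179i ; Y_{6,-6}(Ω₂) = -0.037789-0.039600i ; Δ = -0.010411+0.021453i
  [-5]  conj(Y_{6,-5})(Ω₁) = +0.010076+0.282384i ; Y_{6,-5}(Ω₂) = +0.071397+0.182344i ; Δ = -0.050771+0.021999i
  [-4]  conj(Y_{6,-4})(Ω₁) = -0.058871+0.200478i ; Y_{6,-4}(Ω₂) = +0.006094-0.390692i ; Δ = +0.077967+0.024222i
  [-3]  conj(Y_{6,-3})(Ω₁) = +0.170597-0.245696i ; Y_{6,-3}(Ω₂) = -0.165926+0.387690i ; Δ = +0.066947+0.106906i
  [-2]  conj(Y_{6,-2})(Ω₁) = +0.107860-0.080741i ; Y_{6,-2}(Ω₂) = +0.056165-0.055296i ; Δ = +0.001593-0.010499i
  [-1]  conj(Y_{6,-1})(Ω₁) = -0.284383+0.094650i ; Y_{6,-1}(Ω₂) = +0.322567-0.132141i ; Δ = -0.079226+0.068109i
  [+0]  conj(Y_{6,0})(Ω₁) = -0.114166-0.000000i ; Y_{6,0}(Ω₂) = -0.188015+0.000000i ; Δ = +0.021465+0.000000i
  [+1]  conj(Y_{6,1})(Ω₁) = +0.284383+0.094650i ; Y_{6,1}(Ω₂) = -0.322567-0.132141i ; Δ = -0.079226-0.068109i
  [+2]  conj(Y_{6,2})(Ω₁) = +0.107860+0.080741i ; Y_{6,2}(Ω₂) = +0.056165+0.055296i ; Δ = +0.001593+0.010499i
  [+3]  conj(Y_{6,3})(Ω₁) = -0.170597-0.245696i ; Y_{6,3}(Ω₂) = +0.165926+0.387690i ; Δ = +0.066947-0.106906i
  [+4]  conj(Y_{6,4})(Ω₁) = -0.058871-0.200478i ; Y_{6,4}(Ω₂) = +0.006094+0.390692i ; Δ = +0.077967-0.024222i
  [+5]  conj(Y_{6,5})(Ω₁) = -0.010076+0.282384i ; Y_{6,5}(Ω₂) = -0.071397+0.182344i ; Δ = -0.050771-0.021999i
  [+6]  conj(Y_{6,6})(Ω₁) = -0.152224+0.408179i ; Y_{6,6}(Ω₂) = -0.037789+0.039600i ; Δ = -0.010411-0.021453i
Accumulated sum +0.033663+0.000000i; after 4π/(2l+1) scaling, +0.032540+0.000000i ⇒ P_6 = 0.032540

0.032540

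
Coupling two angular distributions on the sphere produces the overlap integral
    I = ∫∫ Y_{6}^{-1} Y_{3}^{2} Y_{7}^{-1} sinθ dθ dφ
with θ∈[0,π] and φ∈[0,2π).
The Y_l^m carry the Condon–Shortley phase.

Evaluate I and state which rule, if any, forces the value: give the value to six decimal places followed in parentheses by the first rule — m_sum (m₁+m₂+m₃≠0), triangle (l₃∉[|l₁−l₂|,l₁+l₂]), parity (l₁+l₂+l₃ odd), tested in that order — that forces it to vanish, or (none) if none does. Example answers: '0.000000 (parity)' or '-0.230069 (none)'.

0.132863 (none)

Rules hold: Σm=0, L=16 even, 3≤7≤9.
N = 13·7·15 = 1365
Δ = 2!·10!·4!/17! = 1/2042040
Racah Σ t=0..2: t=0:+1/207360 t=1:−1/57600 t=2:+1/207360 = -1/129600
⇒ 3j(6 3 7; 0 0 0)² = 168/12155, sgn +1
Racah Σ t=1..2: t=1:−1/414720 t=2:+1/172800 = 7/2073600
⇒ 3j(6 3 7; -1 2 -1)² = 343/29172, sgn +1
4πI² = N·(3j₀)²·(3jₘ)² = 100842/454597
I = +1·√(0.221827/4π) = 0.13286253
No selection rule forces the value: the integral is nonzero (none).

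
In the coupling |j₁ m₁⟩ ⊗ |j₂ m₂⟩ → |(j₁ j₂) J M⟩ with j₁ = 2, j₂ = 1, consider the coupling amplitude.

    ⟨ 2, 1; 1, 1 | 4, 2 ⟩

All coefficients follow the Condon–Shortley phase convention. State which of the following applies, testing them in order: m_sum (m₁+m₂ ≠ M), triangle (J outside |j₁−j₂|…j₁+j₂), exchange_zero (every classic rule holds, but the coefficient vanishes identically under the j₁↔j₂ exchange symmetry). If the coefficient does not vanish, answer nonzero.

triangle

m-sum: m₁+m₂ = 1+1 = 2, M = 2  ✓
triangle: need |j₁−j₂| ≤ J ≤ j₁+j₂, i.e. J ∈ [1, 3]; J = 4 is outside ✗ ⇒ coefficient is 0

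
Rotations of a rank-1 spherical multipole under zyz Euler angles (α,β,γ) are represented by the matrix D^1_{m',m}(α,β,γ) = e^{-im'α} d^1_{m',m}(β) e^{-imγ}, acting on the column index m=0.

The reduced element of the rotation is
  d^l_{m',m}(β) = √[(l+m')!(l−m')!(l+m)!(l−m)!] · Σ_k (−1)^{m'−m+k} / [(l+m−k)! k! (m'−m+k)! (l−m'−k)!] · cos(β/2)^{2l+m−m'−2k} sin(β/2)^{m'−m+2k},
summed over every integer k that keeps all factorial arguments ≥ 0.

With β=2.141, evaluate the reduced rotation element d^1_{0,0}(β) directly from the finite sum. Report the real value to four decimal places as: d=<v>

d=-0.5398

d^1_{0,0}(β=2.1410) via the finite sum:
c=cos(2.141000/2)=0.479686, s=sin(2.141000/2)=0.877440; N=√[1·1·1·1]=1.000000
Admissible k: 0..1 (factorial args all ≥0)
  k=0: (−1)^0·1.0000/(1)·0.4797^2·0.8774^0 = +0.230098
  k=1: (−1)^1·1.0000/(1)·0.4797^0·0.8774^2 = -0.769902
d^1_{0,0}(2.1410) = +0.230098 -0.769902 = -0.539804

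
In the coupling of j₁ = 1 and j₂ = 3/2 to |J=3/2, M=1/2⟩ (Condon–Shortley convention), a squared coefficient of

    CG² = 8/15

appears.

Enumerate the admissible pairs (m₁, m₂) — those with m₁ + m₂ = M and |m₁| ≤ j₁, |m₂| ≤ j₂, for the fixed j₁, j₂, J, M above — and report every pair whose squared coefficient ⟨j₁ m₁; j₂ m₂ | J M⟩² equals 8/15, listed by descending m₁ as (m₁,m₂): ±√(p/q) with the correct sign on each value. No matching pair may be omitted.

(1,-1/2): +√(8/15)

Admissible pairs with m₁+m₂ = M = 1/2: (-1,3/2), (0,1/2), (1,-1/2)
  (m₁,m₂)=(1,-1/2): CG² = 8/15, CG = +√(8/15)   ← matches the target
  (m₁,m₂)=(0,1/2): CG² = 1/15, CG = −√(1/15)
  (m₁,m₂)=(-1,3/2): CG² = 2/5, CG = −√(2/5)
Pairs with CG² = 8/15: (1,-1/2): +√(8/15)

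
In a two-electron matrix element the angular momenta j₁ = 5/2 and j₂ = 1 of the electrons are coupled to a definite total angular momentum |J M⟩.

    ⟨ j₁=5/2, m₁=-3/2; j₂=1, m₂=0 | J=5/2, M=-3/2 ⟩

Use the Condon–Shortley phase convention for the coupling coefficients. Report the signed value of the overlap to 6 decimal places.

√[6·1!4!1!/7! · 1!4!1!1!1!4!] = √(576/35)
  +(−1)^0/∏(0,1,4,1,0,0)! = 1/24  (running 1/24)
  +(−1)^1/∏(1,0,3,0,1,1)! = -1/6  (running -1/8)
⟨..|..⟩ = √(576/35)·(-1/8) = -0.507093

−√(9/35) ≈ -0.507093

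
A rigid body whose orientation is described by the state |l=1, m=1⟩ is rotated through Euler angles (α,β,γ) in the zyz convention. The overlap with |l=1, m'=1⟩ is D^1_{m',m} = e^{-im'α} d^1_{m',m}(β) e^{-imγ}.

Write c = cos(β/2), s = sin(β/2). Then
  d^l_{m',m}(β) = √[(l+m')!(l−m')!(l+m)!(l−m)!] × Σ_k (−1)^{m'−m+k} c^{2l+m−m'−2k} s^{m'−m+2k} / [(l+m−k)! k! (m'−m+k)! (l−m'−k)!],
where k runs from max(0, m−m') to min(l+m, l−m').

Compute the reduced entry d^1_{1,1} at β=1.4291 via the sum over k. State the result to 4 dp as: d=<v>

d^1_{1,1}(β=1.4291) via the finite sum:
c=cos(1.429100/2)=0.755388, s=sin(1.429100/2)=0.655278; N=√[2·1·2·1]=2.000000
k∈{0} keeps every argument non-negative
  k=0: (−1)^0·2.0000/(2)·0.7554^2·0.6553^0 = +0.570611
d^1_{1,1}(1.4291) = +0.570611

d=0.5706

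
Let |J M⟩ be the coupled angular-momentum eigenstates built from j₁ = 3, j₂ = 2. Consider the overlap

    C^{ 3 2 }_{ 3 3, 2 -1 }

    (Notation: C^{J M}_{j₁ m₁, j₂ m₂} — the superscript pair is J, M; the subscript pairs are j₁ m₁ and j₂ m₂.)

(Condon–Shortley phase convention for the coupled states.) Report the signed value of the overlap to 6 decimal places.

+0.645497  (= +√(5/12))

triangle: 2!*4!*2!/9! = 96/362880
(j±m)!: 6!*0!*1!*3!*5!*1! = 518400
prefactor² = (2J+1)*Δ*N² = 960
  k=0: +1/(0!*2!*0!*1!*4!*1!) = 1/48
Σ = 1/48  ⇒  CG² = 960*(1/48)² = 5/12
CG = +√(5/12) = +0.645497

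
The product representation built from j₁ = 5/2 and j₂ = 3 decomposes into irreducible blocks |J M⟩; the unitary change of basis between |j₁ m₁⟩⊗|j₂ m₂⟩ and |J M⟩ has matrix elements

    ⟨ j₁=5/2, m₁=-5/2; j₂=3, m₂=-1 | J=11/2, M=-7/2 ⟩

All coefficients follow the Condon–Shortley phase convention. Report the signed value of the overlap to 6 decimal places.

+0.522233  (= +√(3/11))

triangle: 0!·5!·6!/12! = 86400/479001600
(j±m)!: 0!·5!·2!·4!·2!·9! = 4180377600
prefactor² = (2J+1)·Δ·N² = 99532800/11
  k=0: +1/(0!·0!·5!·2!·0!·4!) = 1/5760
Σ = 1/5760  ⇒  CG² = 99532800/11·(1/5760)² = 3/11
CG = +√(3/11) = +0.522233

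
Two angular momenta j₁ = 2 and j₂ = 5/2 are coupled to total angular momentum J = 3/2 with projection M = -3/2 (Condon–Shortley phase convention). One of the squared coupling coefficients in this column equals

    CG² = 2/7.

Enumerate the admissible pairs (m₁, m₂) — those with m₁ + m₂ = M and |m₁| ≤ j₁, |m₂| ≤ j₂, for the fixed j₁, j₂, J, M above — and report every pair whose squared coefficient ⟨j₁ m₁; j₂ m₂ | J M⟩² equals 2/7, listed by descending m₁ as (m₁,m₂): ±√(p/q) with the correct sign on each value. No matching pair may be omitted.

(1,-5/2): +√(2/7)

Admissible pairs with m₁+m₂ = M = -3/2: (-2,1/2), (-1,-1/2), (0,-3/2), (1,-5/2)
  (m₁,m₂)=(1,-5/2): CG² = 2/7, CG = +√(2/7)   ← matches the target
  (m₁,m₂)=(0,-3/2): CG² = 12/35, CG = −√(12/35)
  (m₁,m₂)=(-1,-1/2): CG² = 9/35, CG = +√(9/35)
  (m₁,m₂)=(-2,1/2): CG² = 4/35, CG = −√(4/35)
Pairs with CG² = 2/7: (1,-5/2): +√(2/7)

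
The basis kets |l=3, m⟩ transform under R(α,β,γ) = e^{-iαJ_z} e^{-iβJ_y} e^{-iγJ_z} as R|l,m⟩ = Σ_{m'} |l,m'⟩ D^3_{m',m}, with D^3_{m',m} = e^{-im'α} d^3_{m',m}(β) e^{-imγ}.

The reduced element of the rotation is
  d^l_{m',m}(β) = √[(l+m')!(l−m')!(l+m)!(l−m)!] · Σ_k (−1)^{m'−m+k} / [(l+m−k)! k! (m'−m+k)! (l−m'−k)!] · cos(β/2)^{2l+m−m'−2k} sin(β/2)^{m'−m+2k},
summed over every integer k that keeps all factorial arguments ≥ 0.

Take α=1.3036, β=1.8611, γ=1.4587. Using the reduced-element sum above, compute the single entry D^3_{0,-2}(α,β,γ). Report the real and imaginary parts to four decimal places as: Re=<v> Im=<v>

D^3_{0,-2}(1.3036,1.8611,1.4587) = e^{-i·0·1.3036}·d^3_{0,-2}(1.8611)·e^{-i·-2·1.4587}. Compute d first:
With c≡cos(β/2)=0.597393 and s≡sin(β/2)=0.801949, N=[6·6·1·120]^{1/2}=65.726707
Admissible k: 0..1 (factorial args all ≥0)
  k=0: (−1)^2·65.7267/(12)·0.5974^4·0.8019^2 = +0.448636
  k=1: (−1)^3·65.7267/(12)·0.5974^2·0.8019^4 = -0.808476
d^3_{0,-2}(1.8611) = +0.448636 -0.808476 = -0.359840
Phases: e^{-i·(0)·1.3036}=+1.000000+0.000000i, e^{-i·(-2)·1.4587}=-0.974974+0.222319i ⇒ D=+0.350834-0.079999i

Re=0.3508 Im=-0.0800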